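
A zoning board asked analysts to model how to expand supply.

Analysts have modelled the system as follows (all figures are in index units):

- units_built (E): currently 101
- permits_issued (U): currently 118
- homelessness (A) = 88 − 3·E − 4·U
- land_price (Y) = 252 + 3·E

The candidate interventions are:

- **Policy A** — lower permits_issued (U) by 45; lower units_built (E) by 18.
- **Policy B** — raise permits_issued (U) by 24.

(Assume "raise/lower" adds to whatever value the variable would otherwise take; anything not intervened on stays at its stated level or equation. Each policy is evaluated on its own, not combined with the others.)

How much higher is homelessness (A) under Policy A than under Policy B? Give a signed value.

Policy A (U − 45, E − 18):
  E = 101 − 18 = 83
  U = 118 − 45 = 73
  A = 88 − 3·83 − 4·73 = -453
Policy B (U + 24):
  E = 101
  U = 118 + 24 = 142
  A = 88 − 3·101 − 4·142 = -783
A: -453 − (-783) = 330

330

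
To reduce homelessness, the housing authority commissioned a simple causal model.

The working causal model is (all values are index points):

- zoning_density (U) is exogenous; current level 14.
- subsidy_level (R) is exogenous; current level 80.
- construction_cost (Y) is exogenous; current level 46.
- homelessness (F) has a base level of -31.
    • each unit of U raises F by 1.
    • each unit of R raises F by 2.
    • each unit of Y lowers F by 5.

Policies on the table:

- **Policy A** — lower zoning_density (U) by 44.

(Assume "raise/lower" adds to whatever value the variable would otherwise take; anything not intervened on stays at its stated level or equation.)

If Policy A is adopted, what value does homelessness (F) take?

Policy A (U − 44):
  U = 14 − 44 = -30
  R = 80
  Y = 46
  F = -31 + (-30) + 2·80 − 5·46 = -131

-131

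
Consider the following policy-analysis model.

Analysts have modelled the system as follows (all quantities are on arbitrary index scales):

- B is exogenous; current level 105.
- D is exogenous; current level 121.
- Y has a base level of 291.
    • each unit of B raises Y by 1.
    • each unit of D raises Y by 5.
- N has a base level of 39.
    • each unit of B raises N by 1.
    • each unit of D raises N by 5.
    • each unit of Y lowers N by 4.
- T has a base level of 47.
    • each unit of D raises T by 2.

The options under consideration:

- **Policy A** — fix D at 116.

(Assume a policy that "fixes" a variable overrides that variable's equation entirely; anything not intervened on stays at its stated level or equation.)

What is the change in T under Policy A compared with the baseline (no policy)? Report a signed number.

-10

Baseline:
  D = 121
  T = 47 + 2·121 = 289
Policy A (D := 116):
  D = 116
  T = 47 + 2·116 = 279
Change in T: 279 − 289 = -10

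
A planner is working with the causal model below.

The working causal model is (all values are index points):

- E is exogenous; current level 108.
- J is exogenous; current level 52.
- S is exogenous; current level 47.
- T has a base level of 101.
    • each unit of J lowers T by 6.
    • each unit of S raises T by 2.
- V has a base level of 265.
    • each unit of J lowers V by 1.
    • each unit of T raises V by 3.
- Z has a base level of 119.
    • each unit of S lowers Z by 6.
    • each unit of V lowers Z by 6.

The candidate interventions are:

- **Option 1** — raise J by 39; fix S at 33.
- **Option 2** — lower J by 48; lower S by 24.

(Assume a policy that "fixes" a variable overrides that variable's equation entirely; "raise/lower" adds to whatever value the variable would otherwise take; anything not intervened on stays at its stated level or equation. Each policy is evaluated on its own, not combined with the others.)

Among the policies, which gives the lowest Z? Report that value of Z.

-3799

Option 1 (J + 39, S := 33):
  J = 52 + 39 = 91
  S = 33
  T = 101 − 6·91 + 2·33 = -379
  V = 265 − 91 + 3·(-379) = -963
  Z = 119 − 6·33 − 6·(-963) = 5699
Option 2 (J − 48, S − 24):
  J = 52 − 48 = 4
  S = 47 − 24 = 23
  T = 101 − 6·4 + 2·23 = 123
  V = 265 − 4 + 3·123 = 630
  Z = 119 − 6·23 − 6·630 = -3799
Comparing — Option 1: Z=5699, Option 2: Z=-3799. Lowest is -3799 (Option 2).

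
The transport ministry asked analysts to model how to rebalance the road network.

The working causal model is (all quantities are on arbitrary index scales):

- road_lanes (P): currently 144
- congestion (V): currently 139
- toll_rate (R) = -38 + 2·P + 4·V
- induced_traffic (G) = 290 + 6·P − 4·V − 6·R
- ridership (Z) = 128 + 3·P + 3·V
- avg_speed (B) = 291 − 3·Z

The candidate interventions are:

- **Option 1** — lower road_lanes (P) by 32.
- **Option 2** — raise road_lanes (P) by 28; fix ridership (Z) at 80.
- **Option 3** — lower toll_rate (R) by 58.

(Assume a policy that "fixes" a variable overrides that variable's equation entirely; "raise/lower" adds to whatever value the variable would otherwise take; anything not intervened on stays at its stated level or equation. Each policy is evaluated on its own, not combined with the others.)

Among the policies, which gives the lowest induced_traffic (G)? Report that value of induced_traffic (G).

Option 1 (P − 32):
  P = 144 − 32 = 112
  V = 139
  R = -38 + 2·112 + 4·139 = 742
  G = 290 + 6·112 − 4·139 − 6·742 = -4046
Option 2 (P + 28, Z := 80):
  P = 144 + 28 = 172
  V = 139
  R = -38 + 2·172 + 4·139 = 862
  G = 290 + 6·172 − 4·139 − 6·862 = -4406
Option 3 (R − 58):
  P = 144
  V = 139
  R = -38 + 2·144 + 4·139 (−58 from intervention) = 748
  G = 290 + 6·144 − 4·139 − 6·748 = -3890
Comparing — Option 1: G=-4046, Option 2: G=-4406, Option 3: G=-3890. Lowest is -4406 (Option 2).

-4406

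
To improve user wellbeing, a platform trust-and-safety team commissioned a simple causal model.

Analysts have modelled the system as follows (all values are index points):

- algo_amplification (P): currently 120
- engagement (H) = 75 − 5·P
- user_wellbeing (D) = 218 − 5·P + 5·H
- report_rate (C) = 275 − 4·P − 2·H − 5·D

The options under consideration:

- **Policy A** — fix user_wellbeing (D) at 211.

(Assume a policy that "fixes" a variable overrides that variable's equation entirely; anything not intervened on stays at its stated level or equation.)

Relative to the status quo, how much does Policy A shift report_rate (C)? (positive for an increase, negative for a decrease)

Baseline:
  P = 120
  H = 75 − 5·120 = -525
  D = 218 − 5·120 + 5·(-525) = -3007
  C = 275 − 4·120 − 2·(-525) − 5·(-3007) = 15880
Policy A (D := 211):
  P = 120
  H = 75 − 5·120 = -525
  D = 211
  C = 275 − 4·120 − 2·(-525) − 5·211 = -210
Change in C: -210 − 15880 = -16090

-16090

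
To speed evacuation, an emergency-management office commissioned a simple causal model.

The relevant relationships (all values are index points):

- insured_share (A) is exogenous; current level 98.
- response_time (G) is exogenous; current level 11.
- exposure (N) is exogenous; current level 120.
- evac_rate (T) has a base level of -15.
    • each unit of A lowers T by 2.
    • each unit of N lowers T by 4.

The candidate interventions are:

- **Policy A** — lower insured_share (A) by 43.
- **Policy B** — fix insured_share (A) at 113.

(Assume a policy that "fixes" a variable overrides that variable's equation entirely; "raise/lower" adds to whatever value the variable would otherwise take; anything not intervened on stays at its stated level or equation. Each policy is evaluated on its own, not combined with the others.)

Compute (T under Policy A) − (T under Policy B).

Policy A (A − 43):
  A = 98 − 43 = 55
  N = 120
  T = -15 − 2·55 − 4·120 = -605
Policy B (A := 113):
  A = 113
  N = 120
  T = -15 − 2·113 − 4·120 = -721
T: -605 − (-721) = 116

116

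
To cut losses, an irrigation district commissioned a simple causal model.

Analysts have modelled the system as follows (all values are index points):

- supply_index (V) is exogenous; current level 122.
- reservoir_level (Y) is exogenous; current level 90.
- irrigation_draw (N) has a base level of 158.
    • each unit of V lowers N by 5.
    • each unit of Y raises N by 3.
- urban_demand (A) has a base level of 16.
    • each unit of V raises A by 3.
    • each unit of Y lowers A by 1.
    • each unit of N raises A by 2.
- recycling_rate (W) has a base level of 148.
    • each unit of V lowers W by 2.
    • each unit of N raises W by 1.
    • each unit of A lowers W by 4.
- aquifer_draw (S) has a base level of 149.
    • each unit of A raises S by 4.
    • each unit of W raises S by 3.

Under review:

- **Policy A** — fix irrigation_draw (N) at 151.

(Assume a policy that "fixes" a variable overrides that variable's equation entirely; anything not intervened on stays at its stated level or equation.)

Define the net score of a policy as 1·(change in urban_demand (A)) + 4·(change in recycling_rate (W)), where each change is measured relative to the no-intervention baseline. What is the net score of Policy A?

-8658

Baseline:
  V = 122
  Y = 90
  N = 158 − 5·122 + 3·90 = -182
  A = 16 + 3·122 − 90 + 2·(-182) = -72
  W = 148 − 2·122 + (-182) − 4·(-72) = 10
Policy A (N := 151):
  V = 122
  Y = 90
  N = 151
  A = 16 + 3·122 − 90 + 2·151 = 594
  W = 148 − 2·122 + 151 − 4·594 = -2321
ΔA = 594 − (-72) = 666; ΔW = -2321 − 10 = -2331
Score = 1·666 + 4·(-2331) = -8658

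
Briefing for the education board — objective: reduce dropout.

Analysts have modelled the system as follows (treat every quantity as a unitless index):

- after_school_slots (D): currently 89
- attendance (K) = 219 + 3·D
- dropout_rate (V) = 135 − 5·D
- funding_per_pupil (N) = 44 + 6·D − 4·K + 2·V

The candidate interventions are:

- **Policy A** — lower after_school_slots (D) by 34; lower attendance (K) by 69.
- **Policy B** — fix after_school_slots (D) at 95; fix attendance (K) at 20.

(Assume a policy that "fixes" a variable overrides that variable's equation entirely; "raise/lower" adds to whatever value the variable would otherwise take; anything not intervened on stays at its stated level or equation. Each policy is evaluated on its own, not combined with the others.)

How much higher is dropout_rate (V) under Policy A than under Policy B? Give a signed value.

Policy A (D − 34, K − 69):
  D = 89 − 34 = 55
  V = 135 − 5·55 = -140
Policy B (D := 95, K := 20):
  D = 95
  V = 135 − 5·95 = -340
V: -140 − (-340) = 200

200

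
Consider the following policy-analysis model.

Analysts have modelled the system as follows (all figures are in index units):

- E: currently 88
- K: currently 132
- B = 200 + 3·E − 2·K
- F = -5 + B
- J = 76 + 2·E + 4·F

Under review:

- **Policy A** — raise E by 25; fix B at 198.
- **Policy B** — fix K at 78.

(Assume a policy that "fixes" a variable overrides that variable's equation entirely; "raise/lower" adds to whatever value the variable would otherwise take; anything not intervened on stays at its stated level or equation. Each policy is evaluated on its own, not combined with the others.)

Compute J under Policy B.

Policy B (K := 78):
  E = 88
  K = 78
  B = 200 + 3·88 − 2·78 = 308
  F = -5 + 308 = 303
  J = 76 + 2·88 + 4·303 = 1464

1464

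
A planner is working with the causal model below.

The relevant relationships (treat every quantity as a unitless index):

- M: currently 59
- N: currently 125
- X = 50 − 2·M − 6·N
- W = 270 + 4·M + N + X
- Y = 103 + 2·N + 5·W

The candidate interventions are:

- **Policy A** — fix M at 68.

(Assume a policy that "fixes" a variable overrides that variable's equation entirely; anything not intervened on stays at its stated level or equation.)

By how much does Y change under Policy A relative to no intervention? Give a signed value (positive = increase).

Baseline:
  M = 59
  N = 125
  X = 50 − 2·59 − 6·125 = -818
  W = 270 + 4·59 + 125 + (-818) = -187
  Y = 103 + 2·125 + 5·(-187) = -582
Policy A (M := 68):
  M = 68
  N = 125
  X = 50 − 2·68 − 6·125 = -836
  W = 270 + 4·68 + 125 + (-836) = -169
  Y = 103 + 2·125 + 5·(-169) = -492
Change in Y: -492 − (-582) = 90

90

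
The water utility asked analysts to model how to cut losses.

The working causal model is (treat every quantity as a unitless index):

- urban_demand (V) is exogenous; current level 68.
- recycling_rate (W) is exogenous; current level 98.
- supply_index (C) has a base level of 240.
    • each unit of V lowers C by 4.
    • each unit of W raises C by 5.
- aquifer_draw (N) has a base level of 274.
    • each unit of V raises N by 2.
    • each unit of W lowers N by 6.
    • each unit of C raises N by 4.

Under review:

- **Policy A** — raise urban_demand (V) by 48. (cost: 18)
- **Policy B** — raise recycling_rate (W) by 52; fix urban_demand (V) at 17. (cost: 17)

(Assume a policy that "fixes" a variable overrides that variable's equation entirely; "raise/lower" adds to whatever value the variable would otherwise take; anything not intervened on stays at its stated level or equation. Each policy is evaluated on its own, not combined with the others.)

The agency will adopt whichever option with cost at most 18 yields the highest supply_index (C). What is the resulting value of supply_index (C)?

922

Policy A (V + 48):
  V = 68 + 48 = 116
  W = 98
  C = 240 − 4·116 + 5·98 = 266
Policy B (W + 52, V := 17):
  V = 17
  W = 98 + 52 = 150
  C = 240 − 4·17 + 5·150 = 922
Comparing — Policy A: C=266, Policy B: C=922. Highest is 922 (Policy B).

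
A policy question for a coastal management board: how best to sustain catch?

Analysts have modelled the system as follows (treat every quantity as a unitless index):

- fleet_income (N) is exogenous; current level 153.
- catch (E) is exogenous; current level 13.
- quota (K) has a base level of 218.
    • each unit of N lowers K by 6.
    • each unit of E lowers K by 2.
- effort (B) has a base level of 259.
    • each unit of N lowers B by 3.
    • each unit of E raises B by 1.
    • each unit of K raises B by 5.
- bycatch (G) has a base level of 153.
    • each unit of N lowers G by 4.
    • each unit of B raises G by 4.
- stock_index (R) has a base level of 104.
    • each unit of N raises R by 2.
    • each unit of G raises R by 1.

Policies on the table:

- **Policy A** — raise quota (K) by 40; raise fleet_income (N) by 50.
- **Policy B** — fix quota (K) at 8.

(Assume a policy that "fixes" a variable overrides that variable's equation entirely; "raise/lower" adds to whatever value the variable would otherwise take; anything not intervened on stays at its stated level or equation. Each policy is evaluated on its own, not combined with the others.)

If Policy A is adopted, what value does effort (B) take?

-5267

Policy A (K + 40, N + 50):
  N = 153 + 50 = 203
  E = 13
  K = 218 − 6·203 − 2·13 (+40 from intervention) = -986
  B = 259 − 3·203 + 13 + 5·(-986) = -5267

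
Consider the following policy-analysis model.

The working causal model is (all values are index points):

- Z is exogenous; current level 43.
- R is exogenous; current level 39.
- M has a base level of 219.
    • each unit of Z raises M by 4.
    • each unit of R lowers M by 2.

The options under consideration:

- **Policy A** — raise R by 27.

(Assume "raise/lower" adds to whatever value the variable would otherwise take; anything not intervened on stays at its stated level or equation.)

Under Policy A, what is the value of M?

Policy A (R + 27):
  Z = 43
  R = 39 + 27 = 66
  M = 219 + 4·43 − 2·66 = 259

259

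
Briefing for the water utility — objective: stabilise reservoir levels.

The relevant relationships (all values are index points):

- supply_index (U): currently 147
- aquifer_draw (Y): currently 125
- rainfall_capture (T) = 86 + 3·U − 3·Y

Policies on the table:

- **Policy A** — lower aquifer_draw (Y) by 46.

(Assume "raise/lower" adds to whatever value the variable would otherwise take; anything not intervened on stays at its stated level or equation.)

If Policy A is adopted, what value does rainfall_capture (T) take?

Policy A (Y − 46):
  U = 147
  Y = 125 − 46 = 79
  T = 86 + 3·147 − 3·79 = 290

290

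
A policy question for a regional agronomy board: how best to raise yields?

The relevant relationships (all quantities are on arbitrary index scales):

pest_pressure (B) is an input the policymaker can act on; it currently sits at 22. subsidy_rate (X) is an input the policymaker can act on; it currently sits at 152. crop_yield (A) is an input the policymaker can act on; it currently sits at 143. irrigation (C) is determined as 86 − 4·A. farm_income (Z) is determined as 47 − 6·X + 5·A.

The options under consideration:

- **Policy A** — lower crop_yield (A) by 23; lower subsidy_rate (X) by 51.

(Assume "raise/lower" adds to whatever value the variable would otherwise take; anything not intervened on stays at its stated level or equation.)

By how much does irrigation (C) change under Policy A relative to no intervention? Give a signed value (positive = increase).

Baseline:
  A = 143
  C = 86 − 4·143 = -486
Policy A (A − 23, X − 51):
  A = 143 − 23 = 120
  C = 86 − 4·120 = -394
Change in C: -394 − (-486) = 92

92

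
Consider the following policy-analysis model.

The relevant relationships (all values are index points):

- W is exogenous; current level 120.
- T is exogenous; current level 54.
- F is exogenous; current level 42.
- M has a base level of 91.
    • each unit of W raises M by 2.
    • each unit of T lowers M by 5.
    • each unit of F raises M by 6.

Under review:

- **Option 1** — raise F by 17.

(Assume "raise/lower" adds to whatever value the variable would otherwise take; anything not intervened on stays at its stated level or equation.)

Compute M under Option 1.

Option 1 (F + 17):
  W = 120
  T = 54
  F = 42 + 17 = 59
  M = 91 + 2·120 − 5·54 + 6·59 = 415

415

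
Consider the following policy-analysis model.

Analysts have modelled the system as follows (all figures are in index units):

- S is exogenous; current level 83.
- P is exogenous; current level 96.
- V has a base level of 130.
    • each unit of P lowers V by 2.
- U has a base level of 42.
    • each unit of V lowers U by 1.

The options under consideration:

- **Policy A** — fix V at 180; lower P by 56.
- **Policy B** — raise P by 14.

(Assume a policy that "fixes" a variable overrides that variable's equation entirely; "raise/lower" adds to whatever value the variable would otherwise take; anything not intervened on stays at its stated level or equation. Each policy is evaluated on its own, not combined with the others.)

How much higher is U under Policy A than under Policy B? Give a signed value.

Policy A (V := 180, P − 56):
  P = 96 − 56 = 40
  V = 180
  U = 42 − 180 = -138
Policy B (P + 14):
  P = 96 + 14 = 110
  V = 130 − 2·110 = -90
  U = 42 − (-90) = 132
U: -138 − 132 = -270

-270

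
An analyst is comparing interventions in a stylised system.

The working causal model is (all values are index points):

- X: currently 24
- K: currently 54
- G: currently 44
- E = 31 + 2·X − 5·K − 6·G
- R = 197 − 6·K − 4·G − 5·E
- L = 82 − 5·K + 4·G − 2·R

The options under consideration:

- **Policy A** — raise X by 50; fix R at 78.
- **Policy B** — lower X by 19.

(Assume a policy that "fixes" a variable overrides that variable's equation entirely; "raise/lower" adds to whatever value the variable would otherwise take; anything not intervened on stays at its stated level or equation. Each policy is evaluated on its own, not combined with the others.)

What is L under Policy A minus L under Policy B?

Policy A (X + 50, R := 78):
  X = 24 + 50 = 74
  K = 54
  G = 44
  E = 31 + 2·74 − 5·54 − 6·44 = -355
  R = 78
  L = 82 − 5·54 + 4·44 − 2·78 = -168
Policy B (X − 19):
  X = 24 − 19 = 5
  K = 54
  G = 44
  E = 31 + 2·5 − 5·54 − 6·44 = -493
  R = 197 − 6·54 − 4·44 − 5·(-493) = 2162
  L = 82 − 5·54 + 4·44 − 2·2162 = -4336
L: -168 − (-4336) = 4168

4168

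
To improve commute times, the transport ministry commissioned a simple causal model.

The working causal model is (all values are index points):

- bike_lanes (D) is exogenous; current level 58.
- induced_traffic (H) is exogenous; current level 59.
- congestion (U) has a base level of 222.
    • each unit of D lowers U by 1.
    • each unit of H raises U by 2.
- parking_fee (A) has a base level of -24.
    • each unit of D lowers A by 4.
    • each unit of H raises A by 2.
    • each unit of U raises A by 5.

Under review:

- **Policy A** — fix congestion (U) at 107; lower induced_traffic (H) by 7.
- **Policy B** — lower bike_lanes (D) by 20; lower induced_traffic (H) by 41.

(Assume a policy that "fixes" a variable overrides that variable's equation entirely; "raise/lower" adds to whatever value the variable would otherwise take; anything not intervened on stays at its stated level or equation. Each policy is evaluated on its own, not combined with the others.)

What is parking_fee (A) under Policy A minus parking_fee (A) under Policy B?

-577

Policy A (U := 107, H − 7):
  D = 58
  H = 59 − 7 = 52
  U = 107
  A = -24 − 4·58 + 2·52 + 5·107 = 383
Policy B (D − 20, H − 41):
  D = 58 − 20 = 38
  H = 59 − 41 = 18
  U = 222 − 38 + 2·18 = 220
  A = -24 − 4·38 + 2·18 + 5·220 = 960
A: 383 − 960 = -577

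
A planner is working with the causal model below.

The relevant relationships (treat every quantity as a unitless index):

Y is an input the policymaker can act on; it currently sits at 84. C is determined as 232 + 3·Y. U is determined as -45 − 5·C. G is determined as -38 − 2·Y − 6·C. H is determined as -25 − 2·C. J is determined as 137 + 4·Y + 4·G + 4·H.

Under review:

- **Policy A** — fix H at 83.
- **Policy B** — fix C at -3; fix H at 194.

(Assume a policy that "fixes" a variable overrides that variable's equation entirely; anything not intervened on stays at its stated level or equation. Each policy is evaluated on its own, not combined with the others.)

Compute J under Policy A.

Policy A (H := 83):
  Y = 84
  C = 232 + 3·84 = 484
  G = -38 − 2·84 − 6·484 = -3110
  H = 83
  J = 137 + 4·84 + 4·(-3110) + 4·83 = -11635

-11635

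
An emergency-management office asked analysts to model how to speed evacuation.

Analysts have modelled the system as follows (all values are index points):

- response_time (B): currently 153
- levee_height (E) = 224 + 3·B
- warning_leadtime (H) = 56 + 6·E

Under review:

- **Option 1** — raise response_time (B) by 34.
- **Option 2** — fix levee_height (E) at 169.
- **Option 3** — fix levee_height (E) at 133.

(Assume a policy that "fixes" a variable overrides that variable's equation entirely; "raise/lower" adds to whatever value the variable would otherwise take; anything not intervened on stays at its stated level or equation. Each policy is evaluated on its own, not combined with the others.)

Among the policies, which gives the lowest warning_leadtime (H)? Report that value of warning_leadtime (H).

Option 1 (B + 34):
  B = 153 + 34 = 187
  E = 224 + 3·187 = 785
  H = 56 + 6·785 = 4766
Option 2 (E := 169):
  B = 153
  E = 169
  H = 56 + 6·169 = 1070
Option 3 (E := 133):
  B = 153
  E = 133
  H = 56 + 6·133 = 854
Comparing — Option 1: H=4766, Option 2: H=1070, Option 3: H=854. Lowest is 854 (Option 3).

854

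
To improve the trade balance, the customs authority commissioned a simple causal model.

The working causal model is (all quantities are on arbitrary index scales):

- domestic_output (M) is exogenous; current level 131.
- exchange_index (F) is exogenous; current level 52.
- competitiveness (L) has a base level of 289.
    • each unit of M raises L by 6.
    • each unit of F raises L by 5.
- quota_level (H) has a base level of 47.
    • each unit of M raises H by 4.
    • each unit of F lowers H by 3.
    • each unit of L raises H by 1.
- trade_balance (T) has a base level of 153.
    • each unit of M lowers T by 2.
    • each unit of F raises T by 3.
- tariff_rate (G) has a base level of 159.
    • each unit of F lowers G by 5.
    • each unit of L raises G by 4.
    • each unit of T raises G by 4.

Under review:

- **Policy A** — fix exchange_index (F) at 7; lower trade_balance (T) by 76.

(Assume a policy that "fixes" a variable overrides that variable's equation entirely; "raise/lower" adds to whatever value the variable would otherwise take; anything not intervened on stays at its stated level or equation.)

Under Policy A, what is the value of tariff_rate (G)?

3908

Policy A (F := 7, T − 76):
  M = 131
  F = 7
  L = 289 + 6·131 + 5·7 = 1110
  T = 153 − 2·131 + 3·7 (−76 from intervention) = -164
  G = 159 − 5·7 + 4·1110 + 4·(-164) = 3908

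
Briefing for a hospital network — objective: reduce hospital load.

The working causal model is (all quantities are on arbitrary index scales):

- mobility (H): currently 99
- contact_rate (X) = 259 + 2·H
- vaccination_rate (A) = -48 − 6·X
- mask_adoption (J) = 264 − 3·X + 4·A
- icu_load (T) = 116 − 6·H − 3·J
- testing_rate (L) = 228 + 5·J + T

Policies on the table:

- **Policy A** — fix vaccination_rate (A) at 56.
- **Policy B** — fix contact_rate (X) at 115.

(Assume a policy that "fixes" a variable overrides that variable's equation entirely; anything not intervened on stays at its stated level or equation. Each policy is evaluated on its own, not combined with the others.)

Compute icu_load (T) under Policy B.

8621

Policy B (X := 115):
  H = 99
  X = 115
  A = -48 − 6·115 = -738
  J = 264 − 3·115 + 4·(-738) = -3033
  T = 116 − 6·99 − 3·(-3033) = 8621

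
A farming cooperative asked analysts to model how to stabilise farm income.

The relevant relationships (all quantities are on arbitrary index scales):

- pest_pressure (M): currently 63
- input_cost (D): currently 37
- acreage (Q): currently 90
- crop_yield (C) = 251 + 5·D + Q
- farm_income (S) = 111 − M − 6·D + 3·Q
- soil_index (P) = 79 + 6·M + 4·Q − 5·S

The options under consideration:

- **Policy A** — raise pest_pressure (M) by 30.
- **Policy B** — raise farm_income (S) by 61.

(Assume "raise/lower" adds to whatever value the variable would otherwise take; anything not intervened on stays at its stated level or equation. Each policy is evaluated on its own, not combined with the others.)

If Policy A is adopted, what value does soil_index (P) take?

667

Policy A (M + 30):
  M = 63 + 30 = 93
  D = 37
  Q = 90
  S = 111 − 93 − 6·37 + 3·90 = 66
  P = 79 + 6·93 + 4·90 − 5·66 = 667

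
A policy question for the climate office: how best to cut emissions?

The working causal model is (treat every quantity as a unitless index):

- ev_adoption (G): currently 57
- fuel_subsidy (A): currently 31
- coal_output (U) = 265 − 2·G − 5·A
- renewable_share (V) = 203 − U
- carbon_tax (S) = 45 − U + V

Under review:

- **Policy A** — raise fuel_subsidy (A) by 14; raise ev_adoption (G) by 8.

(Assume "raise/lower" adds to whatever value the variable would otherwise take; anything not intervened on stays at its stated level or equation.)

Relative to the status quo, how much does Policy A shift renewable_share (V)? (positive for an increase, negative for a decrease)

86

Baseline:
  G = 57
  A = 31
  U = 265 − 2·57 − 5·31 = -4
  V = 203 − (-4) = 207
Policy A (A + 14, G + 8):
  G = 57 + 8 = 65
  A = 31 + 14 = 45
  U = 265 − 2·65 − 5·45 = -90
  V = 203 − (-90) = 293
Change in V: 293 − 207 = 86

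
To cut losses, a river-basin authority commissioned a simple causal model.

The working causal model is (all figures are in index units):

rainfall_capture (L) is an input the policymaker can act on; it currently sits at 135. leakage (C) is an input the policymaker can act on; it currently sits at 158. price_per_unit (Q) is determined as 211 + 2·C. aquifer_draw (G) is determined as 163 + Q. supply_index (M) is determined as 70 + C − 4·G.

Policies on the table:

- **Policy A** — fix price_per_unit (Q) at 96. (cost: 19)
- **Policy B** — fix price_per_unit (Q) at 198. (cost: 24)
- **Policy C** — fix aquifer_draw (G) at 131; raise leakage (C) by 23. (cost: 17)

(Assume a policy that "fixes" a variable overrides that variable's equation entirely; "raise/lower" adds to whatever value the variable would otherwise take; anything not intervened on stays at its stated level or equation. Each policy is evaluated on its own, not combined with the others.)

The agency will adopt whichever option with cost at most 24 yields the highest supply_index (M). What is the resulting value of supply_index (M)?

Policy A (Q := 96):
  C = 158
  Q = 96
  G = 163 + 96 = 259
  M = 70 + 158 − 4·259 = -808
Policy B (Q := 198):
  C = 158
  Q = 198
  G = 163 + 198 = 361
  M = 70 + 158 − 4·361 = -1216
Policy C (G := 131, C + 23):
  C = 158 + 23 = 181
  Q = 211 + 2·181 = 573
  G = 131
  M = 70 + 181 − 4·131 = -273
Comparing — Policy A: M=-808, Policy B: M=-1216, Policy C: M=-273. Highest is -273 (Policy C).

-273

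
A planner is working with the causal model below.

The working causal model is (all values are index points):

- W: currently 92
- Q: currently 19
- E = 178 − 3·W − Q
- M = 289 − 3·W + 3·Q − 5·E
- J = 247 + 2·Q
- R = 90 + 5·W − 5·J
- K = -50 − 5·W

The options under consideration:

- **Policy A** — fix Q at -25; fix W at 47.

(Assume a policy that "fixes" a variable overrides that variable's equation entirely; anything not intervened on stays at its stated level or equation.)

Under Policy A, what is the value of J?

Policy A (Q := -25, W := 47):
  Q = -25
  J = 247 + 2·(-25) = 197

197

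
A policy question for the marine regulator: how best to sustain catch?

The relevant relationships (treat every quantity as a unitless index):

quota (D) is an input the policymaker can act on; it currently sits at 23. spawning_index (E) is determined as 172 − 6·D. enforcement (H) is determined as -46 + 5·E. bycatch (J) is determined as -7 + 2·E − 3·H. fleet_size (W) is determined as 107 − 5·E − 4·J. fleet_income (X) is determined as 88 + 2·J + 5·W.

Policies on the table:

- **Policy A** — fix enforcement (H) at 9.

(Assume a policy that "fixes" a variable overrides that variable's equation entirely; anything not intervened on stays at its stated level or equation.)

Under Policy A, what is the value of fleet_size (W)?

-199

Policy A (H := 9):
  D = 23
  E = 172 − 6·23 = 34
  H = 9
  J = -7 + 2·34 − 3·9 = 34
  W = 107 − 5·34 − 4·34 = -199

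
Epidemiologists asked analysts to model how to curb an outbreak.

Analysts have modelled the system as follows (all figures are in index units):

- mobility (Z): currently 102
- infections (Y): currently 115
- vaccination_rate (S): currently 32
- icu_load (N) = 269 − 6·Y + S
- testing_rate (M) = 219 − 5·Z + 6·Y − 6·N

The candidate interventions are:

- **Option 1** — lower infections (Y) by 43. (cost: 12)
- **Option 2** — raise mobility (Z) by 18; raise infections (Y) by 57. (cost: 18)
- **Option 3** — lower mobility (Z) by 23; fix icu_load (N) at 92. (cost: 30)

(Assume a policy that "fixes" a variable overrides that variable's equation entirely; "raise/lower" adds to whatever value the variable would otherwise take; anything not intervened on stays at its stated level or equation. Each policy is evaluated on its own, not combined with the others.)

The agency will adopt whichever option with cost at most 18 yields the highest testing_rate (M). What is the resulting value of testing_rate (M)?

5037

Option 1 (Y − 43):
  Z = 102
  Y = 115 − 43 = 72
  S = 32
  N = 269 − 6·72 + 32 = -131
  M = 219 − 5·102 + 6·72 − 6·(-131) = 927
Option 2 (Z + 18, Y + 57):
  Z = 102 + 18 = 120
  Y = 115 + 57 = 172
  S = 32
  N = 269 − 6·172 + 32 = -731
  M = 219 − 5·120 + 6·172 − 6·(-731) = 5037
Comparing — Option 1: M=927, Option 2: M=5037. Highest is 5037 (Option 2).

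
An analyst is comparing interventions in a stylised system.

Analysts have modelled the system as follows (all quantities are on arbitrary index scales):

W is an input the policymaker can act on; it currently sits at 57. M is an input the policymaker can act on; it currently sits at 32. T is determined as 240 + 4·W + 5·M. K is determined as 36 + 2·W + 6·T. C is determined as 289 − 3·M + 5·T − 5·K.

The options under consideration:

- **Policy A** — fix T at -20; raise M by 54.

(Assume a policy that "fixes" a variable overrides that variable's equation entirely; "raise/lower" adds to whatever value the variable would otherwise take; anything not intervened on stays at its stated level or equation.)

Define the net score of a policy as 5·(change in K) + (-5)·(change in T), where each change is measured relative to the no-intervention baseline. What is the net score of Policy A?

Baseline:
  W = 57
  M = 32
  T = 240 + 4·57 + 5·32 = 628
  K = 36 + 2·57 + 6·628 = 3918
Policy A (T := -20, M + 54):
  W = 57
  M = 32 + 54 = 86
  T = -20
  K = 36 + 2·57 + 6·(-20) = 30
ΔK = 30 − 3918 = -3888; ΔT = -20 − 628 = -648
Score = 5·(-3888) + (-5)·(-648) = -16200

-16200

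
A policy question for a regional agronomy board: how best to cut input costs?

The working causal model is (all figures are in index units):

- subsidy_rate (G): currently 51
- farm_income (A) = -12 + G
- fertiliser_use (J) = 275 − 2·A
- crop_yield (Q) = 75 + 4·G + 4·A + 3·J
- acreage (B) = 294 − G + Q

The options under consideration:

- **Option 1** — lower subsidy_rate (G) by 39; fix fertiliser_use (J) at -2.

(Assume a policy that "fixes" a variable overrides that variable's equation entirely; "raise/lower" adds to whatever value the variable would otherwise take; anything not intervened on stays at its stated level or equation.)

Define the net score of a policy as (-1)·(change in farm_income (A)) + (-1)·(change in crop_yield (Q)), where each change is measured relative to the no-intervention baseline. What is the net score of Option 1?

948

Baseline:
  G = 51
  A = -12 + 51 = 39
  J = 275 − 2·39 = 197
  Q = 75 + 4·51 + 4·39 + 3·197 = 1026
Option 1 (G − 39, J := -2):
  G = 51 − 39 = 12
  A = -12 + 12 = 0
  J = -2
  Q = 75 + 4·12 + 4·0 + 3·(-2) = 117
ΔA = 0 − 39 = -39; ΔQ = 117 − 1026 = -909
Score = (-1)·(-39) + (-1)·(-909) = 948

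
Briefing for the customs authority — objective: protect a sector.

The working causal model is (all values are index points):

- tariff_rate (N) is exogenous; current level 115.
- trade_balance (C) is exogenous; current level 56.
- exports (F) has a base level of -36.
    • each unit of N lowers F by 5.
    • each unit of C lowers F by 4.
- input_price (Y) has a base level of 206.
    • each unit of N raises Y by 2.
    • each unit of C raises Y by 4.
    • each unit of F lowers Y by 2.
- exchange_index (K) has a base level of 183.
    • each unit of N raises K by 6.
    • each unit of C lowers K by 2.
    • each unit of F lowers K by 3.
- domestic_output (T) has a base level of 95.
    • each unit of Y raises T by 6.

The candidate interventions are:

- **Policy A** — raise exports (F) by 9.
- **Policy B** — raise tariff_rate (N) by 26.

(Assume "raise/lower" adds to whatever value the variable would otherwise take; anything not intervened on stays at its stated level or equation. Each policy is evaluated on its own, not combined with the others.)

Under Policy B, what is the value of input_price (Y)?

Policy B (N + 26):
  N = 115 + 26 = 141
  C = 56
  F = -36 − 5·141 − 4·56 = -965
  Y = 206 + 2·141 + 4·56 − 2·(-965) = 2642

2642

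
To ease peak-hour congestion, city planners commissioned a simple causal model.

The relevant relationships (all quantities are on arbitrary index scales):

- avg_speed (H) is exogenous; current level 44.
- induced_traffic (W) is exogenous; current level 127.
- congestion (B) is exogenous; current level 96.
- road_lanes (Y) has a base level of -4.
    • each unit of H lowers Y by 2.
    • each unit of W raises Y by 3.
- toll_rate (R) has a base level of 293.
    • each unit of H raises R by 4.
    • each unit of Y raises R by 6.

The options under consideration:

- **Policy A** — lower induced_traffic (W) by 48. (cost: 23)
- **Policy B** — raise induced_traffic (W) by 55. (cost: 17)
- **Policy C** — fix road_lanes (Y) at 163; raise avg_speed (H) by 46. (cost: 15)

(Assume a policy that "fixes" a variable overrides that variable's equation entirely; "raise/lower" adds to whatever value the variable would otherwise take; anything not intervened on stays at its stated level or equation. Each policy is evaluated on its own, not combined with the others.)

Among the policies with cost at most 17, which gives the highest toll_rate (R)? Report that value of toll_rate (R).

3193

Policy B (W + 55):
  H = 44
  W = 127 + 55 = 182
  Y = -4 − 2·44 + 3·182 = 454
  R = 293 + 4·44 + 6·454 = 3193
Policy C (Y := 163, H + 46):
  H = 44 + 46 = 90
  W = 127
  Y = 163
  R = 293 + 4·90 + 6·163 = 1631
Comparing — Policy B: R=3193, Policy C: R=1631. Highest is 3193 (Policy B).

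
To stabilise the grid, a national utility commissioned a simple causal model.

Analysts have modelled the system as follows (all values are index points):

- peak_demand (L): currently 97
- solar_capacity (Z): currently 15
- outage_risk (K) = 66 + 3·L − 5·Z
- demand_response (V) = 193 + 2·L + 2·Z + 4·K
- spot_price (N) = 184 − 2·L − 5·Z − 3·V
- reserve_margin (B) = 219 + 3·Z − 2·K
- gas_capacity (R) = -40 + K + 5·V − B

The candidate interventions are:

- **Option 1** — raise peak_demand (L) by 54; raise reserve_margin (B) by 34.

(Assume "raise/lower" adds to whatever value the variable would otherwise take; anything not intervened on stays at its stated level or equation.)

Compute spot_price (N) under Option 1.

Option 1 (L + 54, B + 34):
  L = 97 + 54 = 151
  Z = 15
  K = 66 + 3·151 − 5·15 = 444
  V = 193 + 2·151 + 2·15 + 4·444 = 2301
  N = 184 − 2·151 − 5·15 − 3·2301 = -7096

-7096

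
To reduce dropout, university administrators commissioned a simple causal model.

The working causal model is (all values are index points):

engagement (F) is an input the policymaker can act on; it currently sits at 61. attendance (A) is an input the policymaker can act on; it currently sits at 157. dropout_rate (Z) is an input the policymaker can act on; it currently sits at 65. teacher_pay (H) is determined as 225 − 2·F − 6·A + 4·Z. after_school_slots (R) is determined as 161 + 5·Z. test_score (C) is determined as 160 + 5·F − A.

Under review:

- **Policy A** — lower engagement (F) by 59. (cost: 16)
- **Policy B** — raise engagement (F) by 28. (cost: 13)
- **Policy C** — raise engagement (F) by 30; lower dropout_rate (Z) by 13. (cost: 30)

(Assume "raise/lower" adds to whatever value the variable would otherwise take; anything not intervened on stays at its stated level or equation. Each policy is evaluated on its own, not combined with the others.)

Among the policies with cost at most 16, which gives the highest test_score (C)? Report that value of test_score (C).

Policy A (F − 59):
  F = 61 − 59 = 2
  A = 157
  C = 160 + 5·2 − 157 = 13
Policy B (F + 28):
  F = 61 + 28 = 89
  A = 157
  C = 160 + 5·89 − 157 = 448
Comparing — Policy A: C=13, Policy B: C=448. Highest is 448 (Policy B).

448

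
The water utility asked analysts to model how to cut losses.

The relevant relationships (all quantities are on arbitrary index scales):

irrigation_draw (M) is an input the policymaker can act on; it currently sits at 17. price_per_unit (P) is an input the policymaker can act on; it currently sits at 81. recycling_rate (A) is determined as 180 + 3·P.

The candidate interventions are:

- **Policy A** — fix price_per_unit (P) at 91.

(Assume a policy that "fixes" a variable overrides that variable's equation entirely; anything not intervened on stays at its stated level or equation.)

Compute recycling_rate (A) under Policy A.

453

Policy A (P := 91):
  P = 91
  A = 180 + 3·91 = 453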